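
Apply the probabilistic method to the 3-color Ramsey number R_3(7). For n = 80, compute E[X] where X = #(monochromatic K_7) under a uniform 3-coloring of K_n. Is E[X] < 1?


E[X] = C(80, 7) · 3^{1 − 21} = 3176716400 · 3^{−20} = 3176716400/3486784401.
As a reduced fraction: E[X] = 3176716400/3486784401 ≈ 0.9111.
Is E[X] < 1? YES.
Since E[X] < 1, there exists a 3-coloring of K_{80} with no monochromatic K_7; hence R_3(7) > 80.

E[X] = 3176716400/3486784401 ≈ 0.9111; E[X] < 1, so R_3(7) > 80.


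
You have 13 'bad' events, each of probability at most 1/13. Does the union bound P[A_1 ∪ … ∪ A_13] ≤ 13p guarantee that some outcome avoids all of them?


Union bound: P[∪_{i=1}^{13} A_i] ≤ Σ_i P[A_i] ≤ 13·p = 13·(1/13) = 1.
Numerically: 1 ≈ 1.000.
Is 1 < 1? NO.
Since the bound 1 is ≥ 1, the union bound is uninformative here; it does NOT by itself certify existence.

13·p = 1 ≈ 1.000; existence NOT certified by the union bound.


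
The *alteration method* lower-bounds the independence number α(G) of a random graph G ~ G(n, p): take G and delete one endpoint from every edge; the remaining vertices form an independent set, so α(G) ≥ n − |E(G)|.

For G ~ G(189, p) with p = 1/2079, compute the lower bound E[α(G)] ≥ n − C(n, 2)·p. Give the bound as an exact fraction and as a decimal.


E[|E(G)|] = C(189, 2)·p = 17766 · (1/2079) = 94/11.
E[α(G)] ≥ n − E[|E(G)|] = 189 − 94/11 = 1985/11.
Numerically: ≈ 180.454545.
(This is only a lower bound; the true E[α(G)] may be larger.)

E[α(G)] ≥ 1985/11 ≈ 180.454545.


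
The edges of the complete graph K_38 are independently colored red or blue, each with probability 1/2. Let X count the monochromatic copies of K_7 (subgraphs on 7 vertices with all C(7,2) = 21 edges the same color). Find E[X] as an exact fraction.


Let X = Σ_S X_S over the C(38, 7) = 12620256 subsets S of size 7, where X_S = 1 if the K_7 on S is monochromatic.
For a fixed S, the K_7 on S has C(7, 2) = 21 edges. P[all 21 edges red] = (1/2)^21, and likewise for blue, so P[monochromatic] = 2·(1/2)^21 = 2^{1 − 21} = 1/1048576.
By linearity of expectation: E[X] = C(38, 7) · 2^{1 − 21} = 12620256 · 1/1048576 = 394383/32768.
Numerically: E[X] ≈ 12.035614.

E[X] = C(38,7)·2^(1−C(7,2)) = 394383/32768 ≈ 12.035614.


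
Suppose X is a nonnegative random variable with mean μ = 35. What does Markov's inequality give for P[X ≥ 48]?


μ = E[X] = 35, a = 48.
Markov: P[X ≥ 48] ≤ μ/a = (35)/48 = 35/48.
Numerically: ≈ 0.729167.
(Since a = 48 > μ = 35.000000, the bound 35/48 is < 1 and informative.)

P[X ≥ 48] ≤ 35/48 ≈ 0.729167.


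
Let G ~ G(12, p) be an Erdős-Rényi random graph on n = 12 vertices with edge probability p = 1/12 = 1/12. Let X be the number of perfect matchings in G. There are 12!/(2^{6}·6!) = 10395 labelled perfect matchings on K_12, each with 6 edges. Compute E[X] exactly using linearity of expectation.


K_12 has 12!/(2^{6}·6!) = 10395 labelled perfect matchings.
For each such perfect matching H, let X_H = 1 if all 6 edges of H are present in G. Then P[X_H = 1] = p^{6} = (1/12)^{6} = 1/2985984.
By linearity: E[X] = Σ_H E[X_H] = 10395 · p^{6} = 10395 · 1/2985984 = 385/110592.
Numerically: E[X] ≈ 0.00348.

E[X] = 10395 · (1/12)^{6} = 385/110592 ≈ 0.00348.


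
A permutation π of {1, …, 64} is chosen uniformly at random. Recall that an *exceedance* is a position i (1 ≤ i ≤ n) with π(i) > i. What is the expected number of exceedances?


Write X = Σ_{i=1}^{64} X_i, where X_i = 1_{π(i) > i}.
For each fixed i, π(i) is uniform over {1, …, 64} (marginal of a uniform permutation), so P[π(i) > i] = (n − i)/n. Summing: Σ_{i=1}^{64} (n − i)/n = (0 + 1 + … + 63)/64 = 64(64 − 1)/(2·64) = (64 − 1)/2.
Hence E[X] = Σ_{i=1}^{64} (64 − i)/64 = 63/2 ≈ 31.500000.

E[X] = 63/2 = 31.500000.


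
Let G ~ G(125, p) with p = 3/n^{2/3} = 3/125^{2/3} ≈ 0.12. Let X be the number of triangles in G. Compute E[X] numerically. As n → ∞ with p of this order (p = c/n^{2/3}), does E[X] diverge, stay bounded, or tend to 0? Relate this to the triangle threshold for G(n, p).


Number of potential triangles: C(125, 3) = 317750.
Each occurs with probability p³ ≈ (0.12)³ ≈ 1.72800e-03.
By linearity: E[X] = C(125, 3)·p³ ≈ 317750 · 1.72800e-03 ≈ 549.072.
Since α = 2/3 < 1, p = c/n^{2/3} ≫ 1/n is above the triangle threshold p ~ 1/n. Asymptotically E[X] ~ (c³/6)·n^{3(1−α)} = (3³/6)·n^{1} → ∞; triangles are abundant w.h.p.

E[X] ≈ 549.072; in regime p = Θ(1/n^{2/3}) E[X] diverges (above the triangle threshold p ~ 1/n).


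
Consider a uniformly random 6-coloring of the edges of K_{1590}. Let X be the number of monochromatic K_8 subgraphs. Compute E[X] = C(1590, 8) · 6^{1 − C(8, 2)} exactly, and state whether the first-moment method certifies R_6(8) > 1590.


E[X] = C(1590, 8) · 6^{1 − 28} = 995397314198933813310 · 6^{−27} = 995397314198933813310/1023490369077469249536.
As a reduced fraction: E[X] = 55299850788829656295/56860576059859402752 ≈ 0.9725517.
Is E[X] < 1? YES.
Since E[X] < 1, there exists a 6-coloring of K_{1590} with no monochromatic K_8; hence R_6(8) > 1590.

E[X] = 55299850788829656295/56860576059859402752 ≈ 0.9725517; E[X] < 1, so R_6(8) > 1590.


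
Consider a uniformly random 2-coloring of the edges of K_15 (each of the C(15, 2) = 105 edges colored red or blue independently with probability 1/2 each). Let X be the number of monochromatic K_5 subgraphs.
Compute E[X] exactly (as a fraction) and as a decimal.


Let X = Σ_S X_S over the C(15, 5) = 3003 subsets S of size 5, where X_S = 1 if the K_5 on S is monochromatic.
For a fixed S, the K_5 on S has C(5, 2) = 10 edges. P[all 10 edges red] = (1/2)^10, and likewise for blue, so P[monochromatic] = 2·(1/2)^10 = 2^{1 − 10} = 1/512.
By linearity of expectation: E[X] = C(15, 5) · 2^{1 − 10} = 3003 · 1/512 = 3003/512.
Numerically: E[X] ≈ 5.865.

E[X] = C(15,5)·2^(1−C(5,2)) = 3003/512 ≈ 5.865.


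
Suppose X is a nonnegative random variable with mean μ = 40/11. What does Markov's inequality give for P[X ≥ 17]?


μ = E[X] = 40/11, a = 17.
Markov: P[X ≥ 17] ≤ μ/a = (40/11)/17 = 40/187.
Numerically: ≈ 0.213904.
(Since a = 17 > μ = 3.636364, the bound 40/187 is < 1 and informative.)

P[X ≥ 17] ≤ 40/187 ≈ 0.213904.


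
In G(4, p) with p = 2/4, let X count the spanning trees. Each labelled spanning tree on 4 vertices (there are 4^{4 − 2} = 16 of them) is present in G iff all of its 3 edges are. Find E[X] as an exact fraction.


K_4 has 4^{4 − 2} = 16 labelled spanning trees.
For each such spanning tree H, let X_H = 1 if all 3 edges of H are present in G. Then P[X_H = 1] = p^{3} = (1/2)^{3} = 1/8.
By linearity: E[X] = Σ_H E[X_H] = 16 · p^{3} = 16 · 1/8 = 2.
Numerically: E[X] ≈ 2.

E[X] = 16 · (1/2)^{3} = 2 ≈ 2.


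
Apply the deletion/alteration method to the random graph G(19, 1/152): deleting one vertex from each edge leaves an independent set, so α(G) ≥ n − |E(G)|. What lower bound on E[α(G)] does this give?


E[|E(G)|] = C(19, 2)·p = 171 · (1/152) = 9/8.
E[α(G)] ≥ n − E[|E(G)|] = 19 − 9/8 = 143/8.
Numerically: ≈ 17.8750.
(This is only a lower bound; the true E[α(G)] may be larger.)

E[α(G)] ≥ 143/8 ≈ 17.8750.


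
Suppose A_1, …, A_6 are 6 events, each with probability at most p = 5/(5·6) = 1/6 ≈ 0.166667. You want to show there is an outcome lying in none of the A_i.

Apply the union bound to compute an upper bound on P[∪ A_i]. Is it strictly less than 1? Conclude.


Union bound: P[∪_{i=1}^{6} A_i] ≤ Σ_i P[A_i] ≤ 6·p = 6·(1/6) = 1.
Numerically: 1 ≈ 1.000000.
Is 1 < 1? NO.
Since the bound 1 is ≥ 1, the union bound is uninformative here; it does NOT by itself certify existence.

6·p = 1 ≈ 1.000000; existence NOT certified by the union bound.


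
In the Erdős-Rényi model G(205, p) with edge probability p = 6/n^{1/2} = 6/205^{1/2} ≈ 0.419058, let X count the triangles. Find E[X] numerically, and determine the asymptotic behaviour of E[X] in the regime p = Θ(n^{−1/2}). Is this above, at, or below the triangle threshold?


Number of potential triangles: C(205, 3) = 1414910.
Each occurs with probability p³ ≈ (0.419058)³ ≈ 7.35907043e-02.
By linearity: E[X] = C(205, 3)·p³ ≈ 1414910 · 7.35907043e-02 ≈ 104124.223470.
Since α = 1/2 < 1, p = c/n^{1/2} ≫ 1/n is above the triangle threshold p ~ 1/n. Asymptotically E[X] ~ (c³/6)·n^{3(1−α)} = (6³/6)·n^{1.5} → ∞; triangles are abundant w.h.p.

E[X] ≈ 104124.223470; in regime p = Θ(1/n^{1/2}) E[X] diverges (above the triangle threshold p ~ 1/n).


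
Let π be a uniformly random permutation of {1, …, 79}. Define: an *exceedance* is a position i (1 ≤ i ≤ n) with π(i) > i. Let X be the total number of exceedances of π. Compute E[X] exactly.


Write X = Σ_{i=1}^{79} X_i, where X_i = 1_{π(i) > i}.
For each fixed i, π(i) is uniform over {1, …, 79} (marginal of a uniform permutation), so P[π(i) > i] = (n − i)/n. Summing: Σ_{i=1}^{79} (n − i)/n = (0 + 1 + … + 78)/79 = 79(79 − 1)/(2·79) = (79 − 1)/2.
Hence E[X] = Σ_{i=1}^{79} (79 − i)/79 = 39 ≈ 39.000000.

E[X] = 39 = 39.000000.


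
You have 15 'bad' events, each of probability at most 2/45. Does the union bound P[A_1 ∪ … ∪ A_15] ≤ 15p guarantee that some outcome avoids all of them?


Union bound: P[∪_{i=1}^{15} A_i] ≤ Σ_i P[A_i] ≤ 15·p = 15·(2/45) = 2/3.
Numerically: 2/3 ≈ 0.666667.
Is 2/3 < 1? YES.
Since P[∪ A_i] ≤ 2/3 < 1, the complement has P[∩ A_i^c] ≥ 1 − 2/3 = 1/3 > 0, so some outcome avoids every A_i.

15·p = 2/3 ≈ 0.666667; existence CERTIFIED by the union bound.


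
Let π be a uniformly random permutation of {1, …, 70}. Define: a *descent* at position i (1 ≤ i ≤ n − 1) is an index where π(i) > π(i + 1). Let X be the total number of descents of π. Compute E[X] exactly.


Write X = Σ X_I over i = 1, …, 69, with X_I the indicator of one descent.
There are 69 indicators.
For each fixed i, the pair (π(i), π(i+1)) is a uniformly random ordered pair of distinct values from {1, …, 70}; by symmetry P[π(i) > π(i+1)] = 1/2.
By linearity: E[X] = 69 · (1/2) = (70 − 1) · (1/2) = 69/2 ≈ 34.500000.

E[X] = 69/2 = 34.500000.


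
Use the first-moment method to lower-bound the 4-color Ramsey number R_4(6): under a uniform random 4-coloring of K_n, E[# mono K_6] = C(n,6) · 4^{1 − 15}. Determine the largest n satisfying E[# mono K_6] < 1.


We need C(n, 6) · 4^{1 − 15} < 1, i.e. C(n, 6) < 4^{15 − 1} = 268435456.
Check values of n near the boundary:
  n = 74: C(74, 6) = 185250786; 185250786 < 268435456? YES
  n = 75: C(75, 6) = 201359550; 201359550 < 268435456? YES
  n = 76: C(76, 6) = 218618940; 218618940 < 268435456? YES
  n = 77: C(77, 6) = 237093780; 237093780 < 268435456? YES
  n = 78: C(78, 6) = 256851595; 256851595 < 268435456? YES
  n = 79: C(79, 6) = 277962685; 277962685 < 268435456? NO
The largest n with C(n, 6) < 268435456 is n = 78 (where E[X] = 256851595/268435456 ≈ 0.95685). Hence R_4(6) > 78, i.e. R_4(6) ≥ 79.

Largest n = 78; hence R_4(6) > 78.


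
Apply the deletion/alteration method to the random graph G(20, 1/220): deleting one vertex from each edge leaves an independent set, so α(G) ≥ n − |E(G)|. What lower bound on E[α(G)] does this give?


E[|E(G)|] = C(20, 2)·p = 190 · (1/220) = 19/22.
E[α(G)] ≥ n − E[|E(G)|] = 20 − 19/22 = 421/22.
Numerically: ≈ 19.136364.
(This is only a lower bound; the true E[α(G)] may be larger.)

E[α(G)] ≥ 421/22 ≈ 19.136364.


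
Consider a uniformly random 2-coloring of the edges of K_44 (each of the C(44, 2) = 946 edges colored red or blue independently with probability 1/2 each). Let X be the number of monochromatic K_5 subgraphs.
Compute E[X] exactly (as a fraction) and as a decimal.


Let X = Σ_S X_S over the C(44, 5) = 1086008 subsets S of size 5, where X_S = 1 if the K_5 on S is monochromatic.
For a fixed S, the K_5 on S has C(5, 2) = 10 edges. P[all 10 edges red] = (1/2)^10, and likewise for blue, so P[monochromatic] = 2·(1/2)^10 = 2^{1 − 10} = 1/512.
By linearity of expectation: E[X] = C(44, 5) · 2^{1 − 10} = 1086008 · 1/512 = 135751/64.
Numerically: E[X] ≈ 2121.1094.

E[X] = C(44,5)·2^(1−C(5,2)) = 135751/64 ≈ 2121.1094.


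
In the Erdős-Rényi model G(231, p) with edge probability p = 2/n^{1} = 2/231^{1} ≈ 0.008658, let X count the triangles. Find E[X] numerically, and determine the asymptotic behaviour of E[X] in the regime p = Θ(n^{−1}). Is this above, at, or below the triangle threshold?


Number of potential triangles: C(231, 3) = 2027795.
Each occurs with probability p³ ≈ (0.008658)³ ≈ 6.490140e-07.
By linearity: E[X] = C(231, 3)·p³ ≈ 2027795 · 6.490140e-07 ≈ 1.3161.
Here α = 1, so p = 2/n is exactly at the triangle threshold p ~ 1/n. Asymptotically E[X] → c³/6 = 2³/6 = 4/3 ≈ 1.3333, a bounded constant. In this regime the triangle count is asymptotically Poisson(c³/6).

E[X] ≈ 1.3161; in regime p = Θ(1/n^{1}) E[X] stays bounded (at the triangle threshold p ~ 1/n).


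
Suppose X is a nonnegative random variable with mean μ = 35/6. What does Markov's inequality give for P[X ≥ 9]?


μ = E[X] = 35/6, a = 9.
Markov: P[X ≥ 9] ≤ μ/a = (35/6)/9 = 35/54.
Numerically: ≈ 0.648148.
(Since a = 9 > μ = 5.833333, the bound 35/54 is < 1 and informative.)

P[X ≥ 9] ≤ 35/54 ≈ 0.648148.


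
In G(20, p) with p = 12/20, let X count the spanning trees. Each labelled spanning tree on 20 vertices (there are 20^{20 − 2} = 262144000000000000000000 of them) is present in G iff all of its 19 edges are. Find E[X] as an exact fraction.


K_20 has 20^{20 − 2} = 262144000000000000000000 labelled spanning trees.
For each such spanning tree H, let X_H = 1 if all 19 edges of H are present in G. Then P[X_H = 1] = p^{19} = (3/5)^{19} = 1162261467/19073486328125.
By linearity: E[X] = Σ_H E[X_H] = 262144000000000000000000 · p^{19} = 262144000000000000000000 · 1162261467/19073486328125 = 79869999842655731712/5.
Numerically: E[X] ≈ 1.6e+19.

E[X] = 262144000000000000000000 · (3/5)^{19} = 79869999842655731712/5 ≈ 1.6e+19.


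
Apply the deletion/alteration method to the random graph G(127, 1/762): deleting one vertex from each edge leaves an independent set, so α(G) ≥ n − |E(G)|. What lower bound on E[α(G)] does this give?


E[|E(G)|] = C(127, 2)·p = 8001 · (1/762) = 21/2.
E[α(G)] ≥ n − E[|E(G)|] = 127 − 21/2 = 233/2.
Numerically: ≈ 116.500000.
(This is only a lower bound; the true E[α(G)] may be larger.)

E[α(G)] ≥ 233/2 ≈ 116.500000.


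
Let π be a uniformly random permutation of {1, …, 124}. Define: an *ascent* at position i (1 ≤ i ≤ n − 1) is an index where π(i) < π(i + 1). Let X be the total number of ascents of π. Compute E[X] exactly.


Write X = Σ X_I over i = 1, …, 123, with X_I the indicator of one ascent.
There are 123 indicators.
For each fixed i, the pair (π(i), π(i+1)) is a uniformly random ordered pair of distinct values from {1, …, 124}; by symmetry P[π(i) < π(i+1)] = 1/2.
By linearity: E[X] = 123 · (1/2) = (124 − 1) · (1/2) = 123/2 ≈ 61.50000.

E[X] = 123/2 = 61.50000.


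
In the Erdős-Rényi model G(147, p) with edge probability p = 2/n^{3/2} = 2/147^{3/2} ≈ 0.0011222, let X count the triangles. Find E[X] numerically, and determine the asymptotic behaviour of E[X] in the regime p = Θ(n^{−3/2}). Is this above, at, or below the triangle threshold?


Number of potential triangles: C(147, 3) = 518665.
Each occurs with probability p³ ≈ (0.0011222)³ ≈ 1.4130645e-09.
By linearity: E[X] = C(147, 3)·p³ ≈ 518665 · 1.4130645e-09 ≈ 0.00073.
Since α = 3/2 > 1, p = c/n^{3/2} = o(1/n) is below the triangle threshold p ~ 1/n. Asymptotically E[X] ~ (c³/6)·n^{3(1−α)} = (2³/6)·n^{-1.5} → 0, so by Markov's inequality G has no triangles w.h.p.

E[X] ≈ 0.00073; in regime p = Θ(1/n^{3/2}) E[X] tends to 0 (below the triangle threshold p ~ 1/n).


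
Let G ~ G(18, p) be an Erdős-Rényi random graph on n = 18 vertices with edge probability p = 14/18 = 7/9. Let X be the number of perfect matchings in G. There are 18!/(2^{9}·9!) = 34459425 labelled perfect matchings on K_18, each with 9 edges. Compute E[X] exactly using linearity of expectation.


K_18 has 18!/(2^{9}·9!) = 34459425 labelled perfect matchings.
For each such perfect matching H, let X_H = 1 if all 9 edges of H are present in G. Then P[X_H = 1] = p^{9} = (7/9)^{9} = 40353607/387420489.
By linearity: E[X] = Σ_H E[X_H] = 34459425 · p^{9} = 34459425 · 40353607/387420489 = 17167433257975/4782969.
Numerically: E[X] ≈ 3.5893e+06.

E[X] = 34459425 · (7/9)^{9} = 17167433257975/4782969 ≈ 3.5893e+06.


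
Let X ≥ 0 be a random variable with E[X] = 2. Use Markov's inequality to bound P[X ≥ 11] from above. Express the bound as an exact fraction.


μ = E[X] = 2, a = 11.
Markov: P[X ≥ 11] ≤ μ/a = (2)/11 = 2/11.
Numerically: ≈ 0.1818.
(Since a = 11 > μ = 2.0000, the bound 2/11 is < 1 and informative.)

P[X ≥ 11] ≤ 2/11 ≈ 0.1818.


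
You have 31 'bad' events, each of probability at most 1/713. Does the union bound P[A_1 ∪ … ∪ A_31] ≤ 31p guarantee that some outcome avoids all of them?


Union bound: P[∪_{i=1}^{31} A_i] ≤ Σ_i P[A_i] ≤ 31·p = 31·(1/713) = 1/23.
Numerically: 1/23 ≈ 0.043478.
Is 1/23 < 1? YES.
Since P[∪ A_i] ≤ 1/23 < 1, the complement has P[∩ A_i^c] ≥ 1 − 1/23 = 22/23 > 0, so some outcome avoids every A_i.

31·p = 1/23 ≈ 0.043478; existence CERTIFIED by the union bound.


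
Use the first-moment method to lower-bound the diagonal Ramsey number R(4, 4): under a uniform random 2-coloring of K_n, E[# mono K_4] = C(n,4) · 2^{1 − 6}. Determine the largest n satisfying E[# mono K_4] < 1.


We need C(n, 4) · 2^{1 − 6} < 1, i.e. C(n, 4) < 2^{6 − 1} = 32.
Check values of n near the boundary:
  n = 4: C(4, 4) = 1; 1 < 32? YES
  n = 5: C(5, 4) = 5; 5 < 32? YES
  n = 6: C(6, 4) = 15; 15 < 32? YES
  n = 7: C(7, 4) = 35; 35 < 32? NO
  n = 8: C(8, 4) = 70; 70 < 32? NO
  n = 9: C(9, 4) = 126; 126 < 32? NO
The largest n with C(n, 4) < 32 is n = 6 (where E[X] = 15/32 ≈ 0.4687500). Hence R(4, 4) > 6, i.e. R(4, 4) ≥ 7.

Largest n = 6; hence R(4, 4) > 6.


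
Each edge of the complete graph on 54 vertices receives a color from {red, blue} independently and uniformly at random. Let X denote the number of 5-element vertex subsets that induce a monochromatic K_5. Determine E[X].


Let X = Σ_S X_S over the C(54, 5) = 3162510 subsets S of size 5, where X_S = 1 if the K_5 on S is monochromatic.
For a fixed S, the K_5 on S has C(5, 2) = 10 edges. P[all 10 edges red] = (1/2)^10, and likewise for blue, so P[monochromatic] = 2·(1/2)^10 = 2^{1 − 10} = 1/512.
By linearity: E[X] = C(54, 5) · 2^{1 − 10} = 3162510 · 1/512 = 1581255/256.
Numerically: E[X] ≈ 6176.777344.

E[X] = C(54,5)·2^(1−C(5,2)) = 1581255/256 ≈ 6176.777344.


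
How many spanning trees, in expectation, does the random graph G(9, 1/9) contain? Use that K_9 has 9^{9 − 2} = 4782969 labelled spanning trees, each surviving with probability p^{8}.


K_9 has 9^{9 − 2} = 4782969 labelled spanning trees.
For each such spanning tree H, let X_H = 1 if all 8 edges of H are present in G. Then P[X_H = 1] = p^{8} = (1/9)^{8} = 1/43046721.
By linearity: E[X] = Σ_H E[X_H] = 4782969 · p^{8} = 4782969 · 1/43046721 = 1/9.
Numerically: E[X] ≈ 0.1111.

E[X] = 4782969 · (1/9)^{8} = 1/9 ≈ 0.1111.


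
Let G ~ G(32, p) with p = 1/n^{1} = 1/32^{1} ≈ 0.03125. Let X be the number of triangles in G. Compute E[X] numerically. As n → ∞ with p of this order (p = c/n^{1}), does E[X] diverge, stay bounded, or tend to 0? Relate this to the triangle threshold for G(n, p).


Number of potential triangles: C(32, 3) = 4960.
Each occurs with probability p³ ≈ (0.03125)³ ≈ 3.051758e-05.
By linearity: E[X] = C(32, 3)·p³ ≈ 4960 · 3.051758e-05 ≈ 0.1514.
Here α = 1, so p = 1/n is exactly at the triangle threshold p ~ 1/n. Asymptotically E[X] → c³/6 = 1³/6 = 1/6 ≈ 0.1667, a bounded constant. In this regime the triangle count is asymptotically Poisson(c³/6).

E[X] ≈ 0.1514; in regime p = Θ(1/n^{1}) E[X] stays bounded (at the triangle threshold p ~ 1/n).


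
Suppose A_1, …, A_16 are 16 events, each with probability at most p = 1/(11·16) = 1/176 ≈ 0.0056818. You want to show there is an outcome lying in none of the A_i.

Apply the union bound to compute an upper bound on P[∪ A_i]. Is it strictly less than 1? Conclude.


Union bound: P[∪_{i=1}^{16} A_i] ≤ Σ_i P[A_i] ≤ 16·p = 16·(1/176) = 1/11.
Numerically: 1/11 ≈ 0.0909091.
Is 1/11 < 1? YES.
Since P[∪ A_i] ≤ 1/11 < 1, the complement has P[∩ A_i^c] ≥ 1 − 1/11 = 10/11 > 0, so some outcome avoids every A_i.

16·p = 1/11 ≈ 0.0909091; existence CERTIFIED by the union bound.


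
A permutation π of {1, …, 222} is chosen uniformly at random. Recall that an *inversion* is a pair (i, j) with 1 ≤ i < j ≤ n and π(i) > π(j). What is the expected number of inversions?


Write X = Σ X_I over the C(222, 2) = 24531 pairs i < j, with X_I the indicator of one inversion.
There are 24531 indicators.
For each fixed pair i < j, the values π(i) and π(j) are two distinct elements of {1, …, 222} in uniformly random order; by symmetry P[π(i) > π(j)] = 1/2.
By linearity: E[X] = 24531 · (1/2) = C(222, 2) · (1/2) = 24531/2 = 24531/2 ≈ 12265.5000.

E[X] = 24531/2 = 12265.5000.


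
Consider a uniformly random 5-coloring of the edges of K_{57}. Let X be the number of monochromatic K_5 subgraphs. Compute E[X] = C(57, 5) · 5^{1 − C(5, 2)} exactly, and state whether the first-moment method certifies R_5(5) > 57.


E[X] = C(57, 5) · 5^{1 − 10} = 4187106 · 5^{−9} = 4187106/1953125.
As a reduced fraction: E[X] = 4187106/1953125 ≈ 2.1437983.
Is E[X] < 1? NO.
Since E[X] ≥ 1, the first-moment bound is inconclusive at n = 57; it does NOT by itself certify R_5(5) > 57.

E[X] = 4187106/1953125 ≈ 2.1437983; E[X] ≥ 1; first-moment method inconclusive here.


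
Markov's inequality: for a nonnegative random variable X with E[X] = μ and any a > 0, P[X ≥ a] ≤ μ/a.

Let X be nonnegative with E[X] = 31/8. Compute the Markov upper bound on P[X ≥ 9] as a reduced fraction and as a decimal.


μ = E[X] = 31/8, a = 9.
Markov: P[X ≥ 9] ≤ μ/a = (31/8)/9 = 31/72.
Numerically: ≈ 0.430556.
(Since a = 9 > μ = 3.875000, the bound 31/72 is < 1 and informative.)

P[X ≥ 9] ≤ 31/72 ≈ 0.430556.


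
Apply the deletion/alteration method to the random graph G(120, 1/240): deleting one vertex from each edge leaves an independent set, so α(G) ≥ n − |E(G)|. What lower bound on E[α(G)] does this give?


E[|E(G)|] = C(120, 2)·p = 7140 · (1/240) = 119/4.
E[α(G)] ≥ n − E[|E(G)|] = 120 − 119/4 = 361/4.
Numerically: ≈ 90.250.
(This is only a lower bound; the true E[α(G)] may be larger.)

E[α(G)] ≥ 361/4 ≈ 90.250.


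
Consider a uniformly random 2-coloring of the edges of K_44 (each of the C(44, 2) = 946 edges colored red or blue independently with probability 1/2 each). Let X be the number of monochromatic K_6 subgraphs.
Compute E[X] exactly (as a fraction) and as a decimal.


Let X = Σ_S X_S over the C(44, 6) = 7059052 subsets S of size 6, where X_S = 1 if the K_6 on S is monochromatic.
For a fixed S, the K_6 on S has C(6, 2) = 15 edges. P[all 15 edges red] = (1/2)^15, and likewise for blue, so P[monochromatic] = 2·(1/2)^15 = 2^{1 − 15} = 1/16384.
By linearity: E[X] = C(44, 6) · 2^{1 − 15} = 7059052 · 1/16384 = 1764763/4096.
Numerically: E[X] ≈ 430.850.

E[X] = C(44,6)·2^(1−C(6,2)) = 1764763/4096 ≈ 430.850.


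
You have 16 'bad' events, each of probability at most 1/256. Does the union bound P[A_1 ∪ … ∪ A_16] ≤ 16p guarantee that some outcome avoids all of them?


Union bound: P[∪_{i=1}^{16} A_i] ≤ Σ_i P[A_i] ≤ 16·p = 16·(1/256) = 1/16.
Numerically: 1/16 ≈ 0.06250.
Is 1/16 < 1? YES.
Since P[∪ A_i] ≤ 1/16 < 1, the complement has P[∩ A_i^c] ≥ 1 − 1/16 = 15/16 > 0, so some outcome avoids every A_i.

16·p = 1/16 ≈ 0.06250; existence CERTIFIED by the union bound.


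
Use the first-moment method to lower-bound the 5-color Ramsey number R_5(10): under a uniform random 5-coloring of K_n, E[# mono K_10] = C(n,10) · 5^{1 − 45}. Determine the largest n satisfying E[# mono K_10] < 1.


We need C(n, 10) · 5^{1 − 45} < 1, i.e. C(n, 10) < 5^{45 − 1} = 5684341886080801486968994140625.
Check values of n near the boundary:
  n = 5386: C(5386, 10) = 5613966214234562222231428510561; 5613966214234562222231428510561 < 5684341886080801486968994140625? YES
  n = 5387: C(5387, 10) = 5624406917627224603154306376491; 5624406917627224603154306376491 < 5684341886080801486968994140625? YES
  n = 5388: C(5388, 10) = 5634865093375880654852250419586; 5634865093375880654852250419586 < 5684341886080801486968994140625? YES
  n = 5389: C(5389, 10) = 5645340767466558997768874792926; 5645340767466558997768874792926 < 5684341886080801486968994140625? YES
  n = 5390: C(5390, 10) = 5655833965919099070255434039753; 5655833965919099070255434039753 < 5684341886080801486968994140625? YES
  n = 5391: C(5391, 10) = 5666344714787188828795213697883; 5666344714787188828795213697883 < 5684341886080801486968994140625? YES
  n = 5392: C(5392, 10) = 5676873040158402483252283957448; 5676873040158402483252283957448 < 5684341886080801486968994140625? YES
  n = 5393: C(5393, 10) = 5687418968154238267170642278008; 5687418968154238267170642278008 < 5684341886080801486968994140625? NO
The largest n with C(n, 10) < 5684341886080801486968994140625 is n = 5392 (where E[X] = 5676873040158402483252283957448/5684341886080801486968994140625 ≈ 0.998686). Hence R_5(10) > 5392, i.e. R_5(10) ≥ 5393.

Largest n = 5392; hence R_5(10) > 5392.


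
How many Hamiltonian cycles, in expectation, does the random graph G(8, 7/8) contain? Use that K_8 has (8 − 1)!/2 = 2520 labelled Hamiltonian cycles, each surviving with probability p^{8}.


K_8 has (8 − 1)!/2 = 2520 labelled Hamiltonian cycles.
For each such Hamiltonian cycle H, let X_H = 1 if all 8 edges of H are present in G. Then P[X_H = 1] = p^{8} = (7/8)^{8} = 5764801/16777216.
Summing the indicators: E[X] = Σ_H E[X_H] = 2520 · p^{8} = 2520 · 5764801/16777216 = 1815912315/2097152.
Numerically: E[X] ≈ 866.

E[X] = 2520 · (7/8)^{8} = 1815912315/2097152 ≈ 866.


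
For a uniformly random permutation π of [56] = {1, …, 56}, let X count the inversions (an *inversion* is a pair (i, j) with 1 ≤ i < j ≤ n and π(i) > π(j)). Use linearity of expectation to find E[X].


Write X = Σ X_I over the C(56, 2) = 1540 pairs i < j, with X_I the indicator of one inversion.
There are 1540 indicators.
For each fixed pair i < j, the values π(i) and π(j) are two distinct elements of {1, …, 56} in uniformly random order; by symmetry P[π(i) > π(j)] = 1/2.
By linearity: E[X] = 1540 · (1/2) = C(56, 2) · (1/2) = 1540/2 = 770 ≈ 770.0000.

E[X] = 770 = 770.0000.


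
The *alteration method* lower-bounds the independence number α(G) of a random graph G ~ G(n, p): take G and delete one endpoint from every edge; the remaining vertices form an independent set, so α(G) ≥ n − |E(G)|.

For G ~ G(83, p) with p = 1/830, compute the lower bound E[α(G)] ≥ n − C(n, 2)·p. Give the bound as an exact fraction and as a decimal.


E[|E(G)|] = C(83, 2)·p = 3403 · (1/830) = 41/10.
E[α(G)] ≥ n − E[|E(G)|] = 83 − 41/10 = 789/10.
Numerically: ≈ 78.90000.
(This is only a lower bound; the true E[α(G)] may be larger.)

E[α(G)] ≥ 789/10 ≈ 78.90000.


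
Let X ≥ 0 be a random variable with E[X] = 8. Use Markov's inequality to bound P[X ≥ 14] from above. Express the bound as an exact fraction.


μ = E[X] = 8, a = 14.
Markov: P[X ≥ 14] ≤ μ/a = (8)/14 = 4/7.
Numerically: ≈ 0.571.
(Since a = 14 > μ = 8.000, the bound 4/7 is < 1 and informative.)

P[X ≥ 14] ≤ 4/7 ≈ 0.571.


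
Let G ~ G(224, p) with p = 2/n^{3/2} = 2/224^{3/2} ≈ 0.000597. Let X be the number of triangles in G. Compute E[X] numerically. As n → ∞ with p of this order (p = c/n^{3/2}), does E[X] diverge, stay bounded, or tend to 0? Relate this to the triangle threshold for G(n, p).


Number of potential triangles: C(224, 3) = 1848224.
Each occurs with probability p³ ≈ (0.000597)³ ≈ 2.12312e-10.
By linearity: E[X] = C(224, 3)·p³ ≈ 1848224 · 2.12312e-10 ≈ 0.000.
Since α = 3/2 > 1, p = c/n^{3/2} = o(1/n) is below the triangle threshold p ~ 1/n. Asymptotically E[X] ~ (c³/6)·n^{3(1−α)} = (2³/6)·n^{-1.5} → 0, so by Markov's inequality G has no triangles w.h.p.

E[X] ≈ 0.000; in regime p = Θ(1/n^{3/2}) E[X] tends to 0 (below the triangle threshold p ~ 1/n).


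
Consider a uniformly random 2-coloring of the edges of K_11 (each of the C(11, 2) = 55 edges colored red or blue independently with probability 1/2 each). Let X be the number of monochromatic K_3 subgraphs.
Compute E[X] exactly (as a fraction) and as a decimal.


Let X = Σ_S X_S over the C(11, 3) = 165 subsets S of size 3, where X_S = 1 if the K_3 on S is monochromatic.
For a fixed S, the K_3 on S has C(3, 2) = 3 edges. P[all 3 edges red] = (1/2)^3, and likewise for blue, so P[monochromatic] = 2·(1/2)^3 = 2^{1 − 3} = 1/4.
By linearity of expectation: E[X] = C(11, 3) · 2^{1 − 3} = 165 · 1/4 = 165/4.
Numerically: E[X] ≈ 41.250000.

E[X] = C(11,3)·2^(1−C(3,2)) = 165/4 ≈ 41.250000.


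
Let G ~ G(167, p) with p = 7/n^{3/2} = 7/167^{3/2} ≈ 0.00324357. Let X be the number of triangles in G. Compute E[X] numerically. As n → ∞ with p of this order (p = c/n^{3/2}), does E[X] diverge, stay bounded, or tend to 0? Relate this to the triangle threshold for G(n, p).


Number of potential triangles: C(167, 3) = 762355.
Each occurs with probability p³ ≈ (0.00324357)³ ≈ 3.41247910e-08.
By linearity: E[X] = C(167, 3)·p³ ≈ 762355 · 3.41247910e-08 ≈ 0.026015.
Since α = 3/2 > 1, p = c/n^{3/2} = o(1/n) is below the triangle threshold p ~ 1/n. Asymptotically E[X] ~ (c³/6)·n^{3(1−α)} = (7³/6)·n^{-1.5} → 0, so by Markov's inequality G has no triangles w.h.p.

E[X] ≈ 0.026015; in regime p = Θ(1/n^{3/2}) E[X] tends to 0 (below the triangle threshold p ~ 1/n).


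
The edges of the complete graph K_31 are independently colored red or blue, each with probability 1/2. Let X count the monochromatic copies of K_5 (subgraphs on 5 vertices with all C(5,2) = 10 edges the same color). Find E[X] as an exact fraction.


Let X = Σ_S X_S over the C(31, 5) = 169911 subsets S of size 5, where X_S = 1 if the K_5 on S is monochromatic.
For a fixed S, the K_5 on S has C(5, 2) = 10 edges. P[all 10 edges red] = (1/2)^10, and likewise for blue, so P[monochromatic] = 2·(1/2)^10 = 2^{1 − 10} = 1/512.
By linearity of expectation: E[X] = C(31, 5) · 2^{1 − 10} = 169911 · 1/512 = 169911/512.
Numerically: E[X] ≈ 331.8574.

E[X] = C(31,5)·2^(1−C(5,2)) = 169911/512 ≈ 331.8574.


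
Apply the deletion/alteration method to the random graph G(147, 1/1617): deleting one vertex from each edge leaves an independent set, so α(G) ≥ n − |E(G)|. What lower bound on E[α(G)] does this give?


E[|E(G)|] = C(147, 2)·p = 10731 · (1/1617) = 73/11.
E[α(G)] ≥ n − E[|E(G)|] = 147 − 73/11 = 1544/11.
Numerically: ≈ 140.3636.
(This is only a lower bound; the true E[α(G)] may be larger.)

E[α(G)] ≥ 1544/11 ≈ 140.3636.


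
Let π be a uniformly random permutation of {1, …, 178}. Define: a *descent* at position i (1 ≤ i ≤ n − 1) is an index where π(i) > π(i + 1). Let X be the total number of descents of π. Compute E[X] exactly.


Write X = Σ X_I over i = 1, …, 177, with X_I the indicator of one descent.
There are 177 indicators.
For each fixed i, the pair (π(i), π(i+1)) is a uniformly random ordered pair of distinct values from {1, …, 178}; by symmetry P[π(i) > π(i+1)] = 1/2.
By linearity: E[X] = 177 · (1/2) = (178 − 1) · (1/2) = 177/2 ≈ 88.50000.

E[X] = 177/2 = 88.50000.


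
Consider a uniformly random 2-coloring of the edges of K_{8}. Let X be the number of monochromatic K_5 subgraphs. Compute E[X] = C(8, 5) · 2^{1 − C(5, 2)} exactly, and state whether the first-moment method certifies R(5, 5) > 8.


E[X] = C(8, 5) · 2^{1 − 10} = 56 · 2^{−9} = 56/512.
As a reduced fraction: E[X] = 7/64 ≈ 0.109.
Is E[X] < 1? YES.
Since E[X] < 1, there exists a 2-coloring of K_{8} with no monochromatic K_5; hence R(5, 5) > 8.

E[X] = 7/64 ≈ 0.109; E[X] < 1, so R(5, 5) > 8.


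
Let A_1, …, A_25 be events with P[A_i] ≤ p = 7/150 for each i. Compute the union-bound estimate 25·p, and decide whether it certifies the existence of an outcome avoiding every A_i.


Union bound: P[∪_{i=1}^{25} A_i] ≤ Σ_i P[A_i] ≤ 25·p = 25·(7/150) = 7/6.
Numerically: 7/6 ≈ 1.1667.
Is 7/6 < 1? NO.
Since the bound 7/6 is ≥ 1, the union bound is uninformative here; it does NOT by itself certify existence.

25·p = 7/6 ≈ 1.1667; existence NOT certified by the union bound.


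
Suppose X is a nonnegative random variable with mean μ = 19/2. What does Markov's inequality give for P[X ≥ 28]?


μ = E[X] = 19/2, a = 28.
Markov: P[X ≥ 28] ≤ μ/a = (19/2)/28 = 19/56.
Numerically: ≈ 0.339.
(Since a = 28 > μ = 9.500, the bound 19/56 is < 1 and informative.)

P[X ≥ 28] ≤ 19/56 ≈ 0.339.


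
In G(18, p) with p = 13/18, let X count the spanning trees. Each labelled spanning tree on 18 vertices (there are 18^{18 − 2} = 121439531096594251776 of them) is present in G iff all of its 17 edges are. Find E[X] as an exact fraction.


K_18 has 18^{18 − 2} = 121439531096594251776 labelled spanning trees.
For each such spanning tree H, let X_H = 1 if all 17 edges of H are present in G. Then P[X_H = 1] = p^{17} = (13/18)^{17} = 8650415919381337933/2185911559738696531968.
Summing the indicators: E[X] = Σ_H E[X_H] = 121439531096594251776 · p^{17} = 121439531096594251776 · 8650415919381337933/2185911559738696531968 = 8650415919381337933/18.
Numerically: E[X] ≈ 4.8058e+17.

E[X] = 121439531096594251776 · (13/18)^{17} = 8650415919381337933/18 ≈ 4.8058e+17.


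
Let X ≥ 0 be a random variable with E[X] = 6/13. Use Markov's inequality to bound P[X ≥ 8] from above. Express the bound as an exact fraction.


μ = E[X] = 6/13, a = 8.
Markov: P[X ≥ 8] ≤ μ/a = (6/13)/8 = 3/52.
Numerically: ≈ 0.0577.
(Since a = 8 > μ = 0.4615, the bound 3/52 is < 1 and informative.)

P[X ≥ 8] ≤ 3/52 ≈ 0.0577.


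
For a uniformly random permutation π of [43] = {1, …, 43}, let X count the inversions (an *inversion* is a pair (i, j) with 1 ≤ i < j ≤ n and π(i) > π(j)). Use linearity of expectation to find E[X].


Write X = Σ X_I over the C(43, 2) = 903 pairs i < j, with X_I the indicator of one inversion.
There are 903 indicators.
For each fixed pair i < j, the values π(i) and π(j) are two distinct elements of {1, …, 43} in uniformly random order; by symmetry P[π(i) > π(j)] = 1/2.
By linearity: E[X] = 903 · (1/2) = C(43, 2) · (1/2) = 903/2 = 903/2 ≈ 451.500000.

E[X] = 903/2 = 451.500000.


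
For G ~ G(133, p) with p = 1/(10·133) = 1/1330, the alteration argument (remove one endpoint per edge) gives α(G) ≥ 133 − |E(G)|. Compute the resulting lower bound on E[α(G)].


E[|E(G)|] = C(133, 2)·p = 8778 · (1/1330) = 33/5.
E[α(G)] ≥ n − E[|E(G)|] = 133 − 33/5 = 632/5.
Numerically: ≈ 126.4000.
(This is only a lower bound; the true E[α(G)] may be larger.)

E[α(G)] ≥ 632/5 ≈ 126.4000.


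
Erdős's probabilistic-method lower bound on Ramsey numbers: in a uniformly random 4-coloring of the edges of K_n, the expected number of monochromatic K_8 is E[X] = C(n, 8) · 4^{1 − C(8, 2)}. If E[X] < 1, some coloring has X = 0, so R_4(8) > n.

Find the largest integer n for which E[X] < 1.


We need C(n, 8) · 4^{1 − 28} < 1, i.e. C(n, 8) < 4^{28 − 1} = 18014398509481984.
Check values of n near the boundary:
  n = 406: C(406, 8) = 17082453897995850; 17082453897995850 < 18014398509481984? YES
  n = 407: C(407, 8) = 17424959239309050; 17424959239309050 < 18014398509481984? YES
  n = 408: C(408, 8) = 17773458424095231; 17773458424095231 < 18014398509481984? YES
  n = 409: C(409, 8) = 18128041135797879; 18128041135797879 < 18014398509481984? NO
  n = 410: C(410, 8) = 18488798173326195; 18488798173326195 < 18014398509481984? NO
  n = 411: C(411, 8) = 18855821462126715; 18855821462126715 < 18014398509481984? NO
The largest n with C(n, 8) < 18014398509481984 is n = 408 (where E[X] = 17773458424095231/18014398509481984 ≈ 0.986625). Hence R_4(8) > 408, i.e. R_4(8) ≥ 409.

Largest n = 408; hence R_4(8) > 408.


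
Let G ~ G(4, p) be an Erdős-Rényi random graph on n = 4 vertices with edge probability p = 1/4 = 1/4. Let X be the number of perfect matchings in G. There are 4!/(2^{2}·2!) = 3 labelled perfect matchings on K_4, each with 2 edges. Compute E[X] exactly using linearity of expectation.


K_4 has 4!/(2^{2}·2!) = 3 labelled perfect matchings.
For each such perfect matching H, let X_H = 1 if all 2 edges of H are present in G. Then P[X_H = 1] = p^{2} = (1/4)^{2} = 1/16.
By linearity of expectation: E[X] = Σ_H E[X_H] = 3 · p^{2} = 3 · 1/16 = 3/16.
Numerically: E[X] ≈ 0.188.

E[X] = 3 · (1/4)^{2} = 3/16 ≈ 0.188.


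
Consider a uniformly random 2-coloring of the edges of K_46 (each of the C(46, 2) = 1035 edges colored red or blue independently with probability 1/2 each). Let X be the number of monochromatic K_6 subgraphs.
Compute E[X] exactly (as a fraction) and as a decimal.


Let X = Σ_S X_S over the C(46, 6) = 9366819 subsets S of size 6, where X_S = 1 if the K_6 on S is monochromatic.
For a fixed S, the K_6 on S has C(6, 2) = 15 edges. P[all 15 edges red] = (1/2)^15, and likewise for blue, so P[monochromatic] = 2·(1/2)^15 = 2^{1 − 15} = 1/16384.
By linearity of expectation: E[X] = C(46, 6) · 2^{1 − 15} = 9366819 · 1/16384 = 9366819/16384.
Numerically: E[X] ≈ 571.7053.

E[X] = C(46,6)·2^(1−C(6,2)) = 9366819/16384 ≈ 571.7053.


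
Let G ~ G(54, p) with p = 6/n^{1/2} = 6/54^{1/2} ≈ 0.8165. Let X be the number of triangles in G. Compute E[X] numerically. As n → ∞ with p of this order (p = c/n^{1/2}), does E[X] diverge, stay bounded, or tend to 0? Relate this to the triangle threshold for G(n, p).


Number of potential triangles: C(54, 3) = 24804.
Each occurs with probability p³ ≈ (0.8165)³ ≈ 5.4433105e-01.
By linearity: E[X] = C(54, 3)·p³ ≈ 24804 · 5.4433105e-01 ≈ 13501.58746.
Since α = 1/2 < 1, p = c/n^{1/2} ≫ 1/n is above the triangle threshold p ~ 1/n. Asymptotically E[X] ~ (c³/6)·n^{3(1−α)} = (6³/6)·n^{1.5} → ∞; triangles are abundant w.h.p.

E[X] ≈ 13501.58746; in regime p = Θ(1/n^{1/2}) E[X] diverges (above the triangle threshold p ~ 1/n).


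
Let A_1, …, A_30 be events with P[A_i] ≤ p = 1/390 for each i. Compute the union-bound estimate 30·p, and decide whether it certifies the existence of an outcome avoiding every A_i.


Union bound: P[∪_{i=1}^{30} A_i] ≤ Σ_i P[A_i] ≤ 30·p = 30·(1/390) = 1/13.
Numerically: 1/13 ≈ 0.076923.
Is 1/13 < 1? YES.
Since P[∪ A_i] ≤ 1/13 < 1, the complement has P[∩ A_i^c] ≥ 1 − 1/13 = 12/13 > 0, so some outcome avoids every A_i.

30·p = 1/13 ≈ 0.076923; existence CERTIFIED by the union bound.


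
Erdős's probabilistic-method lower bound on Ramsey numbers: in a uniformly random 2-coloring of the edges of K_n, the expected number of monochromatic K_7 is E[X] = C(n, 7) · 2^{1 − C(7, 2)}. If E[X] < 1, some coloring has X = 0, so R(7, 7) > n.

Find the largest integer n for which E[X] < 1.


We need C(n, 7) · 2^{1 − 21} < 1, i.e. C(n, 7) < 2^{21 − 1} = 1048576.
Check values of n near the boundary:
  n = 26: C(26, 7) = 657800; 657800 < 1048576? YES
  n = 27: C(27, 7) = 888030; 888030 < 1048576? YES
  n = 28: C(28, 7) = 1184040; 1184040 < 1048576? NO
  n = 29: C(29, 7) = 1560780; 1560780 < 1048576? NO
  n = 30: C(30, 7) = 2035800; 2035800 < 1048576? NO
The largest n with C(n, 7) < 1048576 is n = 27 (where E[X] = 444015/524288 ≈ 0.8469). Hence R(7, 7) > 27, i.e. R(7, 7) ≥ 28.

Largest n = 27; hence R(7, 7) > 27.
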